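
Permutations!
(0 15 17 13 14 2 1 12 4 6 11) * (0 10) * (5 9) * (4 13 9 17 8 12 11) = (0 15 8 12 13 14 2 1 11 10)(4 6)(5 17 9) = [15, 11, 1, 3, 6, 17, 4, 7, 12, 5, 0, 10, 13, 14, 2, 8, 16, 9]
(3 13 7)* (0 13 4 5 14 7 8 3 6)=(0 13 8 3 4 5 14 7 6)=[13, 1, 2, 4, 5, 14, 0, 6, 3, 9, 10, 11, 12, 8, 7]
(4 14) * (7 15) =(4 14)(7 15) =[0, 1, 2, 3, 14, 5, 6, 15, 8, 9, 10, 11, 12, 13, 4, 7]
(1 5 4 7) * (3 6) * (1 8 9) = (1 5 4 7 8 9)(3 6) = [0, 5, 2, 6, 7, 4, 3, 8, 9, 1]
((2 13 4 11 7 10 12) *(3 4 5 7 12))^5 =(2 3 13 4 5 11 7 12 10) =[0, 1, 3, 13, 5, 11, 6, 12, 8, 9, 2, 7, 10, 4]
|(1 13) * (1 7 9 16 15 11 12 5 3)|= |(1 13 7 9 16 15 11 12 5 3)|= 10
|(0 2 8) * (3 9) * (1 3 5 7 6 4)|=21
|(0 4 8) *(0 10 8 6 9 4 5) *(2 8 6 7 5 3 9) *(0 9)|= 4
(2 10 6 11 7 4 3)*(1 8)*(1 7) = (1 8 7 4 3 2 10 6 11) = [0, 8, 10, 2, 3, 5, 11, 4, 7, 9, 6, 1]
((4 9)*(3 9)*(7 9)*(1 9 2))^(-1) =(1 2 7 3 4 9) =[0, 2, 7, 4, 9, 5, 6, 3, 8, 1]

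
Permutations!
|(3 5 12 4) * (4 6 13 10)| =7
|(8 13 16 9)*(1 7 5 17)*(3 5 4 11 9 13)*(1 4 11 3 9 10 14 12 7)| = |(3 5 17 4)(7 11 10 14 12)(8 9)(13 16)| = 20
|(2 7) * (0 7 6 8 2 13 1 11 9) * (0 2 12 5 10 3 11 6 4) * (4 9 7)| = |(0 4)(1 6 8 12 5 10 3 11 7 13)(2 9)| = 10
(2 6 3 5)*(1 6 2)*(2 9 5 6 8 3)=[0, 8, 9, 6, 4, 1, 2, 7, 3, 5]=(1 8 3 6 2 9 5)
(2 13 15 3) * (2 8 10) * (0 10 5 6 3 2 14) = (0 10 14)(2 13 15)(3 8 5 6) = [10, 1, 13, 8, 4, 6, 3, 7, 5, 9, 14, 11, 12, 15, 0, 2]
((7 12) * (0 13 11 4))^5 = (0 13 11 4)(7 12) = [13, 1, 2, 3, 0, 5, 6, 12, 8, 9, 10, 4, 7, 11]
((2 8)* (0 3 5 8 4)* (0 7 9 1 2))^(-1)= (0 8 5 3)(1 9 7 4 2)= [8, 9, 1, 0, 2, 3, 6, 4, 5, 7]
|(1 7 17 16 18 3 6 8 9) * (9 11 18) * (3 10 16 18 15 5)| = 42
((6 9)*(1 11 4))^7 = [0, 11, 2, 3, 1, 5, 9, 7, 8, 6, 10, 4] = (1 11 4)(6 9)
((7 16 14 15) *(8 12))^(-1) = (7 15 14 16)(8 12) = [0, 1, 2, 3, 4, 5, 6, 15, 12, 9, 10, 11, 8, 13, 16, 14, 7]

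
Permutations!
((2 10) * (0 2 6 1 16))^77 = [16, 6, 0, 3, 4, 5, 10, 7, 8, 9, 2, 11, 12, 13, 14, 15, 1] = (0 16 1 6 10 2)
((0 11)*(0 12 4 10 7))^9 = (0 4)(7 12)(10 11) = [4, 1, 2, 3, 0, 5, 6, 12, 8, 9, 11, 10, 7]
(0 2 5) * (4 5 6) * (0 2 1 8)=(0 1 8)(2 6 4 5)=[1, 8, 6, 3, 5, 2, 4, 7, 0]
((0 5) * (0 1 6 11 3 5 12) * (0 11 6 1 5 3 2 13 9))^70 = (0 13 11)(2 12 9) = [13, 1, 12, 3, 4, 5, 6, 7, 8, 2, 10, 0, 9, 11]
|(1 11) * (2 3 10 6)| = 4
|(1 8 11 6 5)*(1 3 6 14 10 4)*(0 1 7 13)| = 9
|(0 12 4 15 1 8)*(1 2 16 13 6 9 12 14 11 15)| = 13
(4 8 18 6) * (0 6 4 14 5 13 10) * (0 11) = (0 6 14 5 13 10 11)(4 8 18) = [6, 1, 2, 3, 8, 13, 14, 7, 18, 9, 11, 0, 12, 10, 5, 15, 16, 17, 4]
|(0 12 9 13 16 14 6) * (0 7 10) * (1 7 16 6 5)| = |(0 12 9 13 6 16 14 5 1 7 10)| = 11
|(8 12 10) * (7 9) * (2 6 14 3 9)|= |(2 6 14 3 9 7)(8 12 10)|= 6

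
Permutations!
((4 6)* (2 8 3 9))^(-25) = [0, 1, 9, 8, 6, 5, 4, 7, 2, 3] = (2 9 3 8)(4 6)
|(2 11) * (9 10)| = |(2 11)(9 10)| = 2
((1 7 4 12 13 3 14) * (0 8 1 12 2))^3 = (0 7)(1 2)(3 13 12 14)(4 8) = [7, 2, 1, 13, 8, 5, 6, 0, 4, 9, 10, 11, 14, 12, 3]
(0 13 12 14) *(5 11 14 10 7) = (0 13 12 10 7 5 11 14) = [13, 1, 2, 3, 4, 11, 6, 5, 8, 9, 7, 14, 10, 12, 0]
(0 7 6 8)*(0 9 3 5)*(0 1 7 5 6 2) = [5, 7, 0, 6, 4, 1, 8, 2, 9, 3] = (0 5 1 7 2)(3 6 8 9)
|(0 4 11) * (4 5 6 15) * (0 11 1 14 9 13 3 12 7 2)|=13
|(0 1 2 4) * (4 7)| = |(0 1 2 7 4)| = 5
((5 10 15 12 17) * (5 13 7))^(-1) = (5 7 13 17 12 15 10) = [0, 1, 2, 3, 4, 7, 6, 13, 8, 9, 5, 11, 15, 17, 14, 10, 16, 12]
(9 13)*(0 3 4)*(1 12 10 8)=(0 3 4)(1 12 10 8)(9 13)=[3, 12, 2, 4, 0, 5, 6, 7, 1, 13, 8, 11, 10, 9]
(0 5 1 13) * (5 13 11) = [13, 11, 2, 3, 4, 1, 6, 7, 8, 9, 10, 5, 12, 0] = (0 13)(1 11 5)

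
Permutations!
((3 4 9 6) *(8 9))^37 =[0, 1, 2, 8, 9, 5, 4, 7, 6, 3] =(3 8 6 4 9)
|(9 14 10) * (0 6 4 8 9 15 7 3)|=|(0 6 4 8 9 14 10 15 7 3)|=10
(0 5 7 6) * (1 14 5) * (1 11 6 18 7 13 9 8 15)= [11, 14, 2, 3, 4, 13, 0, 18, 15, 8, 10, 6, 12, 9, 5, 1, 16, 17, 7]= (0 11 6)(1 14 5 13 9 8 15)(7 18)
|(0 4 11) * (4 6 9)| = |(0 6 9 4 11)| = 5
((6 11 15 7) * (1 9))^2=(6 15)(7 11)=[0, 1, 2, 3, 4, 5, 15, 11, 8, 9, 10, 7, 12, 13, 14, 6]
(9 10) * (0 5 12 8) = (0 5 12 8)(9 10) = [5, 1, 2, 3, 4, 12, 6, 7, 0, 10, 9, 11, 8]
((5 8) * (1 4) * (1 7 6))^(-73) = (1 6 7 4)(5 8) = [0, 6, 2, 3, 1, 8, 7, 4, 5]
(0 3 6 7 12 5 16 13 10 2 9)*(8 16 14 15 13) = [3, 1, 9, 6, 4, 14, 7, 12, 16, 0, 2, 11, 5, 10, 15, 13, 8] = (0 3 6 7 12 5 14 15 13 10 2 9)(8 16)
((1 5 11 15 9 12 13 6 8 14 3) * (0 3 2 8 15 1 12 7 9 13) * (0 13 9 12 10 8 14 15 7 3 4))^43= (0 4)(1 5 11)(2 14)(3 15 10 9 8)(6 13 12 7)= [4, 5, 14, 15, 0, 11, 13, 6, 3, 8, 9, 1, 7, 12, 2, 10]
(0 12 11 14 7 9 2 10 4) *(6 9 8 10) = (0 12 11 14 7 8 10 4)(2 6 9) = [12, 1, 6, 3, 0, 5, 9, 8, 10, 2, 4, 14, 11, 13, 7]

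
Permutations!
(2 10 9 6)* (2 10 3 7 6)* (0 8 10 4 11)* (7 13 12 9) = [8, 1, 3, 13, 11, 5, 4, 6, 10, 2, 7, 0, 9, 12] = (0 8 10 7 6 4 11)(2 3 13 12 9)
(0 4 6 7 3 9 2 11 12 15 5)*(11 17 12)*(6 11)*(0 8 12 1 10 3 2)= (0 4 11 6 7 2 17 1 10 3 9)(5 8 12 15)= [4, 10, 17, 9, 11, 8, 7, 2, 12, 0, 3, 6, 15, 13, 14, 5, 16, 1]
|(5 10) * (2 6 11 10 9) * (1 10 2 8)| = |(1 10 5 9 8)(2 6 11)| = 15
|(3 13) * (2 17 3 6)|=5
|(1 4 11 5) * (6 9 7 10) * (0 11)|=20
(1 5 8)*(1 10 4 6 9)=[0, 5, 2, 3, 6, 8, 9, 7, 10, 1, 4]=(1 5 8 10 4 6 9)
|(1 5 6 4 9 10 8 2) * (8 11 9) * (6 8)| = 12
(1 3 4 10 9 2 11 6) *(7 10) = (1 3 4 7 10 9 2 11 6) = [0, 3, 11, 4, 7, 5, 1, 10, 8, 2, 9, 6]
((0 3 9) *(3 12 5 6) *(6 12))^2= (12)(0 3)(6 9)= [3, 1, 2, 0, 4, 5, 9, 7, 8, 6, 10, 11, 12]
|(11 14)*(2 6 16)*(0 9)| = |(0 9)(2 6 16)(11 14)| = 6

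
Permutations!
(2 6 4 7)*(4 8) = (2 6 8 4 7) = [0, 1, 6, 3, 7, 5, 8, 2, 4]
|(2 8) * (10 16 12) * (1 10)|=4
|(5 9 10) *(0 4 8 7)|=|(0 4 8 7)(5 9 10)|=12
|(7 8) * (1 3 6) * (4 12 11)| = |(1 3 6)(4 12 11)(7 8)| = 6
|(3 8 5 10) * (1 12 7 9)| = |(1 12 7 9)(3 8 5 10)| = 4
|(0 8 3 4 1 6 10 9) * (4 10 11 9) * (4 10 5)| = 9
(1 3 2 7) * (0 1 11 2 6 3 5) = [1, 5, 7, 6, 4, 0, 3, 11, 8, 9, 10, 2] = (0 1 5)(2 7 11)(3 6)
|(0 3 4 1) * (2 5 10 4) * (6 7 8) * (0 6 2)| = 8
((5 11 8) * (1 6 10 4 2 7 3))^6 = (11)(1 3 7 2 4 10 6) = [0, 3, 4, 7, 10, 5, 1, 2, 8, 9, 6, 11]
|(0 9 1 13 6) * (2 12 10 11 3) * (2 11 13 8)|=18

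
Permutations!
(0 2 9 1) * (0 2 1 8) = (0 1 2 9 8) = [1, 2, 9, 3, 4, 5, 6, 7, 0, 8]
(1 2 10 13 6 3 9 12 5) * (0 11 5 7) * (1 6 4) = (0 11 5 6 3 9 12 7)(1 2 10 13 4) = [11, 2, 10, 9, 1, 6, 3, 0, 8, 12, 13, 5, 7, 4]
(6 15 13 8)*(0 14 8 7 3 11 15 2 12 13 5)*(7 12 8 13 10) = (0 14 13 12 10 7 3 11 15 5)(2 8 6) = [14, 1, 8, 11, 4, 0, 2, 3, 6, 9, 7, 15, 10, 12, 13, 5]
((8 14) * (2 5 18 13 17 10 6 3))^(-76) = (2 17)(3 13)(5 10)(6 18) = [0, 1, 17, 13, 4, 10, 18, 7, 8, 9, 5, 11, 12, 3, 14, 15, 16, 2, 6]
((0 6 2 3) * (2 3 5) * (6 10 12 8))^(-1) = [3, 1, 5, 6, 4, 2, 8, 7, 12, 9, 0, 11, 10] = (0 3 6 8 12 10)(2 5)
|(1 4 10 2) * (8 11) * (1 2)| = 6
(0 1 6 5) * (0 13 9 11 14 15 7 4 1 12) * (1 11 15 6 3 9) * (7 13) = (0 12)(1 3 9 15 13)(4 11 14 6 5 7) = [12, 3, 2, 9, 11, 7, 5, 4, 8, 15, 10, 14, 0, 1, 6, 13]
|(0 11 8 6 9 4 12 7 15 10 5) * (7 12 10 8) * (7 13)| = |(0 11 13 7 15 8 6 9 4 10 5)| = 11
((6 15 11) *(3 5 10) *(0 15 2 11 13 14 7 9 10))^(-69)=(0 14 10)(3 15 7)(5 13 9)=[14, 1, 2, 15, 4, 13, 6, 3, 8, 5, 0, 11, 12, 9, 10, 7]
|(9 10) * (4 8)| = |(4 8)(9 10)| = 2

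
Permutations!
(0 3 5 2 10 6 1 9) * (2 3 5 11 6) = (0 5 3 11 6 1 9)(2 10) = [5, 9, 10, 11, 4, 3, 1, 7, 8, 0, 2, 6]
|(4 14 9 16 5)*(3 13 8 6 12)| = 5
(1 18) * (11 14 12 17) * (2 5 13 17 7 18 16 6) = (1 16 6 2 5 13 17 11 14 12 7 18) = [0, 16, 5, 3, 4, 13, 2, 18, 8, 9, 10, 14, 7, 17, 12, 15, 6, 11, 1]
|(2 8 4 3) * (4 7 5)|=6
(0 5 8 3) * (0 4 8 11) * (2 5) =(0 2 5 11)(3 4 8) =[2, 1, 5, 4, 8, 11, 6, 7, 3, 9, 10, 0]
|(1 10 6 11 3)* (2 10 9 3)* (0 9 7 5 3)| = |(0 9)(1 7 5 3)(2 10 6 11)| = 4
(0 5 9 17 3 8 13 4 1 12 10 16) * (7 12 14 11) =(0 5 9 17 3 8 13 4 1 14 11 7 12 10 16) =[5, 14, 2, 8, 1, 9, 6, 12, 13, 17, 16, 7, 10, 4, 11, 15, 0, 3]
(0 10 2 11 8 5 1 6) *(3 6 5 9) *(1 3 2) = [10, 5, 11, 6, 4, 3, 0, 7, 9, 2, 1, 8] = (0 10 1 5 3 6)(2 11 8 9)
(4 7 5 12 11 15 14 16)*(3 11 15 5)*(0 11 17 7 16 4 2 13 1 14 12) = (0 11 5)(1 14 4 16 2 13)(3 17 7)(12 15) = [11, 14, 13, 17, 16, 0, 6, 3, 8, 9, 10, 5, 15, 1, 4, 12, 2, 7]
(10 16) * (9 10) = (9 10 16) = [0, 1, 2, 3, 4, 5, 6, 7, 8, 10, 16, 11, 12, 13, 14, 15, 9]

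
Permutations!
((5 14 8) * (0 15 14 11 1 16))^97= (0 15 14 8 5 11 1 16)= [15, 16, 2, 3, 4, 11, 6, 7, 5, 9, 10, 1, 12, 13, 8, 14, 0]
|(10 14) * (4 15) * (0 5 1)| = |(0 5 1)(4 15)(10 14)| = 6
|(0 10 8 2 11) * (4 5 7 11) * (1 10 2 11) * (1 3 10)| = |(0 2 4 5 7 3 10 8 11)| = 9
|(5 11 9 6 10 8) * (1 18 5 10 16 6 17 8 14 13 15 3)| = |(1 18 5 11 9 17 8 10 14 13 15 3)(6 16)| = 12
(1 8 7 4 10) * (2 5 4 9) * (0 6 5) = (0 6 5 4 10 1 8 7 9 2) = [6, 8, 0, 3, 10, 4, 5, 9, 7, 2, 1]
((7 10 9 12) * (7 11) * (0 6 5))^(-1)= [5, 1, 2, 3, 4, 6, 0, 11, 8, 10, 7, 12, 9]= (0 5 6)(7 11 12 9 10)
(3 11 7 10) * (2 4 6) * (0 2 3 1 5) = (0 2 4 6 3 11 7 10 1 5) = [2, 5, 4, 11, 6, 0, 3, 10, 8, 9, 1, 7]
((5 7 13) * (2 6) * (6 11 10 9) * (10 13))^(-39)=(2 11 13 5 7 10 9 6)=[0, 1, 11, 3, 4, 7, 2, 10, 8, 6, 9, 13, 12, 5]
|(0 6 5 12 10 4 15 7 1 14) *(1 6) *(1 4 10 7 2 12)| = 10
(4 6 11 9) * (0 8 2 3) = [8, 1, 3, 0, 6, 5, 11, 7, 2, 4, 10, 9] = (0 8 2 3)(4 6 11 9)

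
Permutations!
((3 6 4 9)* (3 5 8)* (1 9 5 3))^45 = [0, 6, 2, 5, 1, 9, 8, 7, 3, 4] = (1 6 8 3 5 9 4)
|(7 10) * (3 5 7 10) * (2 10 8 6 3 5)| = 10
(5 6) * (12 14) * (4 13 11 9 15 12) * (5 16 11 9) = (4 13 9 15 12 14)(5 6 16 11) = [0, 1, 2, 3, 13, 6, 16, 7, 8, 15, 10, 5, 14, 9, 4, 12, 11]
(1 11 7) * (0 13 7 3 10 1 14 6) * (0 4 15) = (0 13 7 14 6 4 15)(1 11 3 10) = [13, 11, 2, 10, 15, 5, 4, 14, 8, 9, 1, 3, 12, 7, 6, 0]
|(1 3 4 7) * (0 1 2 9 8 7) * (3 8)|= |(0 1 8 7 2 9 3 4)|= 8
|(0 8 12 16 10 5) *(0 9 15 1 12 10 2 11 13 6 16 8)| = 35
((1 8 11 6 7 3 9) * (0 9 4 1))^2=[0, 11, 2, 1, 8, 5, 3, 4, 6, 9, 10, 7]=(1 11 7 4 8 6 3)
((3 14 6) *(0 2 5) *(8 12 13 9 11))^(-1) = (0 5 2)(3 6 14)(8 11 9 13 12) = [5, 1, 0, 6, 4, 2, 14, 7, 11, 13, 10, 9, 8, 12, 3]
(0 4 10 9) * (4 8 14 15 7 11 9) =(0 8 14 15 7 11 9)(4 10) =[8, 1, 2, 3, 10, 5, 6, 11, 14, 0, 4, 9, 12, 13, 15, 7]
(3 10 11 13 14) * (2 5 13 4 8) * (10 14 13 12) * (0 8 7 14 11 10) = (0 8 2 5 12)(3 11 4 7 14) = [8, 1, 5, 11, 7, 12, 6, 14, 2, 9, 10, 4, 0, 13, 3]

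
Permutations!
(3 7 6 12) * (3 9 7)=(6 12 9 7)=[0, 1, 2, 3, 4, 5, 12, 6, 8, 7, 10, 11, 9]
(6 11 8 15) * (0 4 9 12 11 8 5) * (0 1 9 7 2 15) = (0 4 7 2 15 6 8)(1 9 12 11 5) = [4, 9, 15, 3, 7, 1, 8, 2, 0, 12, 10, 5, 11, 13, 14, 6]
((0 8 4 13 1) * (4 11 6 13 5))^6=(13)=[0, 1, 2, 3, 4, 5, 6, 7, 8, 9, 10, 11, 12, 13]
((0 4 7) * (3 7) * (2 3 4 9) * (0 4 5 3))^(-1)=(0 2 9)(3 5 4 7)=[2, 1, 9, 5, 7, 4, 6, 3, 8, 0]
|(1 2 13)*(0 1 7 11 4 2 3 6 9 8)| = |(0 1 3 6 9 8)(2 13 7 11 4)| = 30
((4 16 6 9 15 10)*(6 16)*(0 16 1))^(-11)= [16, 0, 2, 3, 10, 5, 4, 7, 8, 6, 15, 11, 12, 13, 14, 9, 1]= (0 16 1)(4 10 15 9 6)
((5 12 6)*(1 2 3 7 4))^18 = (12)(1 7 2 4 3) = [0, 7, 4, 1, 3, 5, 6, 2, 8, 9, 10, 11, 12]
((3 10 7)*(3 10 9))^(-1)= (3 9)(7 10)= [0, 1, 2, 9, 4, 5, 6, 10, 8, 3, 7]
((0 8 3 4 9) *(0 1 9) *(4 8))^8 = [0, 1, 2, 3, 4, 5, 6, 7, 8, 9] = (9)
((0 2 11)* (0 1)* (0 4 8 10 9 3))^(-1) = (0 3 9 10 8 4 1 11 2) = [3, 11, 0, 9, 1, 5, 6, 7, 4, 10, 8, 2]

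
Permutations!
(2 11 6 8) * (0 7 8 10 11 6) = (0 7 8 2 6 10 11) = [7, 1, 6, 3, 4, 5, 10, 8, 2, 9, 11, 0]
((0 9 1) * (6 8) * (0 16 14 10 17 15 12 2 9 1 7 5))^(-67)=(0 17 7 14 2 1 15 5 10 9 16 12)(6 8)=[17, 15, 1, 3, 4, 10, 8, 14, 6, 16, 9, 11, 0, 13, 2, 5, 12, 7]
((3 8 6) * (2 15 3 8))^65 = (2 3 15)(6 8) = [0, 1, 3, 15, 4, 5, 8, 7, 6, 9, 10, 11, 12, 13, 14, 2]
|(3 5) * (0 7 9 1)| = 4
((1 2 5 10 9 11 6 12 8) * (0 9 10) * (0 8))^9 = (0 12 6 11 9)(1 2 5 8) = [12, 2, 5, 3, 4, 8, 11, 7, 1, 0, 10, 9, 6]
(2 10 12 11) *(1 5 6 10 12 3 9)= (1 5 6 10 3 9)(2 12 11)= [0, 5, 12, 9, 4, 6, 10, 7, 8, 1, 3, 2, 11]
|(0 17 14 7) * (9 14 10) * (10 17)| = 5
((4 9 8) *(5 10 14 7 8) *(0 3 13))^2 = (0 13 3)(4 5 14 8 9 10 7) = [13, 1, 2, 0, 5, 14, 6, 4, 9, 10, 7, 11, 12, 3, 8]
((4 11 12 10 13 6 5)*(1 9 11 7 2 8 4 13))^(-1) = (1 10 12 11 9)(2 7 4 8)(5 6 13) = [0, 10, 7, 3, 8, 6, 13, 4, 2, 1, 12, 9, 11, 5]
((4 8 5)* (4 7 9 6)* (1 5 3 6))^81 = (1 5 7 9)(3 6 4 8) = [0, 5, 2, 6, 8, 7, 4, 9, 3, 1]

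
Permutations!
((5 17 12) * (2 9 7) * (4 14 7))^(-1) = [0, 1, 7, 3, 9, 12, 6, 14, 8, 2, 10, 11, 17, 13, 4, 15, 16, 5] = (2 7 14 4 9)(5 12 17)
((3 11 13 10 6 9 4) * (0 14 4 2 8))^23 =(0 14 4 3 11 13 10 6 9 2 8) =[14, 1, 8, 11, 3, 5, 9, 7, 0, 2, 6, 13, 12, 10, 4]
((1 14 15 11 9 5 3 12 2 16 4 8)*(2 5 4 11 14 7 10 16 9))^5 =[0, 2, 7, 5, 16, 12, 6, 9, 11, 10, 4, 1, 3, 13, 15, 14, 8] =(1 2 7 9 10 4 16 8 11)(3 5 12)(14 15)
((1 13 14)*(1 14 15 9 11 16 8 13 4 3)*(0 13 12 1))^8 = (0 1 16 15 3 12 11 13 4 8 9) = [1, 16, 2, 12, 8, 5, 6, 7, 9, 0, 10, 13, 11, 4, 14, 3, 15]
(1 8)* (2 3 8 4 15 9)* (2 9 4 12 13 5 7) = [0, 12, 3, 8, 15, 7, 6, 2, 1, 9, 10, 11, 13, 5, 14, 4] = (1 12 13 5 7 2 3 8)(4 15)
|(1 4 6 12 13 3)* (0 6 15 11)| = 9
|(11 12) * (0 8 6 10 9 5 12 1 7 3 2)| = |(0 8 6 10 9 5 12 11 1 7 3 2)| = 12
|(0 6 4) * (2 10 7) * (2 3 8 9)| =|(0 6 4)(2 10 7 3 8 9)| =6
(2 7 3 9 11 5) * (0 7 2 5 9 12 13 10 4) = (0 7 3 12 13 10 4)(9 11) = [7, 1, 2, 12, 0, 5, 6, 3, 8, 11, 4, 9, 13, 10]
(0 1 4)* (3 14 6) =(0 1 4)(3 14 6) =[1, 4, 2, 14, 0, 5, 3, 7, 8, 9, 10, 11, 12, 13, 6]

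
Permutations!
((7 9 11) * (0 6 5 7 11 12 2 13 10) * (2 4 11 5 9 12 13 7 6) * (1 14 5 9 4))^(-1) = (0 10 13 9 11 4 6 5 14 1 12 7 2) = [10, 12, 0, 3, 6, 14, 5, 2, 8, 11, 13, 4, 7, 9, 1]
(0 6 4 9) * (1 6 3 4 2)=(0 3 4 9)(1 6 2)=[3, 6, 1, 4, 9, 5, 2, 7, 8, 0]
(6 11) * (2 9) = (2 9)(6 11) = [0, 1, 9, 3, 4, 5, 11, 7, 8, 2, 10, 6]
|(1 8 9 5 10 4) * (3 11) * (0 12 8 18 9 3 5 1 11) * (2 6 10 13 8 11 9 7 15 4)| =42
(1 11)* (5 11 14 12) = (1 14 12 5 11) = [0, 14, 2, 3, 4, 11, 6, 7, 8, 9, 10, 1, 5, 13, 12]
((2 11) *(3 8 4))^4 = (11)(3 8 4) = [0, 1, 2, 8, 3, 5, 6, 7, 4, 9, 10, 11]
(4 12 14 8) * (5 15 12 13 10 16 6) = (4 13 10 16 6 5 15 12 14 8) = [0, 1, 2, 3, 13, 15, 5, 7, 4, 9, 16, 11, 14, 10, 8, 12, 6]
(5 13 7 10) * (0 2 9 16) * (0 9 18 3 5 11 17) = [2, 1, 18, 5, 4, 13, 6, 10, 8, 16, 11, 17, 12, 7, 14, 15, 9, 0, 3] = (0 2 18 3 5 13 7 10 11 17)(9 16)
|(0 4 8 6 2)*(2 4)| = |(0 2)(4 8 6)| = 6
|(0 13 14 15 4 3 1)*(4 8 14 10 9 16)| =24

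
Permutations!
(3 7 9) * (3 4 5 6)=[0, 1, 2, 7, 5, 6, 3, 9, 8, 4]=(3 7 9 4 5 6)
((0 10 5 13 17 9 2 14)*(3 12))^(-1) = (0 14 2 9 17 13 5 10)(3 12) = [14, 1, 9, 12, 4, 10, 6, 7, 8, 17, 0, 11, 3, 5, 2, 15, 16, 13]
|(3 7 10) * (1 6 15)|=3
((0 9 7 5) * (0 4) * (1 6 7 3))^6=(0 5 6 3)(1 9 4 7)=[5, 9, 2, 0, 7, 6, 3, 1, 8, 4]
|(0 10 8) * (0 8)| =|(0 10)| =2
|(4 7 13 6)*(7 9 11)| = 6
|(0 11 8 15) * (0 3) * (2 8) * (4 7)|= |(0 11 2 8 15 3)(4 7)|= 6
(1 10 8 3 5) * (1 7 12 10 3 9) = (1 3 5 7 12 10 8 9) = [0, 3, 2, 5, 4, 7, 6, 12, 9, 1, 8, 11, 10]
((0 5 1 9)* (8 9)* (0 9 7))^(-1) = (9)(0 7 8 1 5) = [7, 5, 2, 3, 4, 0, 6, 8, 1, 9]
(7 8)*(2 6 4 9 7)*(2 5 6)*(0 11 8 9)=(0 11 8 5 6 4)(7 9)=[11, 1, 2, 3, 0, 6, 4, 9, 5, 7, 10, 8]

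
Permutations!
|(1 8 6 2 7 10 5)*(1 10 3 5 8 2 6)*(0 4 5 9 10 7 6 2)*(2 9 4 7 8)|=28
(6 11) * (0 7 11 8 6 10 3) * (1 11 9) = [7, 11, 2, 0, 4, 5, 8, 9, 6, 1, 3, 10] = (0 7 9 1 11 10 3)(6 8)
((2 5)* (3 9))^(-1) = (2 5)(3 9) = [0, 1, 5, 9, 4, 2, 6, 7, 8, 3]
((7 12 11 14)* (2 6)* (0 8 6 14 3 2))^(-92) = (0 8 6)(2 11 7)(3 12 14) = [8, 1, 11, 12, 4, 5, 0, 2, 6, 9, 10, 7, 14, 13, 3]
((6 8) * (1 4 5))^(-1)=[0, 5, 2, 3, 1, 4, 8, 7, 6]=(1 5 4)(6 8)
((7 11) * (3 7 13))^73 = [0, 1, 2, 7, 4, 5, 6, 11, 8, 9, 10, 13, 12, 3] = (3 7 11 13)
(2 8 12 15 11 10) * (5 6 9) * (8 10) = (2 10)(5 6 9)(8 12 15 11) = [0, 1, 10, 3, 4, 6, 9, 7, 12, 5, 2, 8, 15, 13, 14, 11]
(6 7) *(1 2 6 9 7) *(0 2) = (0 2 6 1)(7 9) = [2, 0, 6, 3, 4, 5, 1, 9, 8, 7]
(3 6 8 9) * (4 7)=(3 6 8 9)(4 7)=[0, 1, 2, 6, 7, 5, 8, 4, 9, 3]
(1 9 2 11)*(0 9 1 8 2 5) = (0 9 5)(2 11 8) = [9, 1, 11, 3, 4, 0, 6, 7, 2, 5, 10, 8]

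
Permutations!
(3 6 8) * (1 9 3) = (1 9 3 6 8) = [0, 9, 2, 6, 4, 5, 8, 7, 1, 3]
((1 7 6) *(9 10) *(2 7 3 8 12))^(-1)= [0, 6, 12, 1, 4, 5, 7, 2, 3, 10, 9, 11, 8]= (1 6 7 2 12 8 3)(9 10)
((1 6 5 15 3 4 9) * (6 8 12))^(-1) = (1 9 4 3 15 5 6 12 8) = [0, 9, 2, 15, 3, 6, 12, 7, 1, 4, 10, 11, 8, 13, 14, 5]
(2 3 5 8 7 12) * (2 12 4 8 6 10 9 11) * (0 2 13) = (0 2 3 5 6 10 9 11 13)(4 8 7) = [2, 1, 3, 5, 8, 6, 10, 4, 7, 11, 9, 13, 12, 0]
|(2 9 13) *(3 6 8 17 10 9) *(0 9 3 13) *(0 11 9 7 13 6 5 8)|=10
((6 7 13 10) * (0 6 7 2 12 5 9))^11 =(0 9 5 12 2 6)(7 10 13) =[9, 1, 6, 3, 4, 12, 0, 10, 8, 5, 13, 11, 2, 7]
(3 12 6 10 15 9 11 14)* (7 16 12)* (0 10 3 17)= [10, 1, 2, 7, 4, 5, 3, 16, 8, 11, 15, 14, 6, 13, 17, 9, 12, 0]= (0 10 15 9 11 14 17)(3 7 16 12 6)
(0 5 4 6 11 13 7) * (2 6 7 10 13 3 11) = [5, 1, 6, 11, 7, 4, 2, 0, 8, 9, 13, 3, 12, 10] = (0 5 4 7)(2 6)(3 11)(10 13)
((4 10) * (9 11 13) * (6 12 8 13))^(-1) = (4 10)(6 11 9 13 8 12) = [0, 1, 2, 3, 10, 5, 11, 7, 12, 13, 4, 9, 6, 8]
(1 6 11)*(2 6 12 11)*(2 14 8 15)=[0, 12, 6, 3, 4, 5, 14, 7, 15, 9, 10, 1, 11, 13, 8, 2]=(1 12 11)(2 6 14 8 15)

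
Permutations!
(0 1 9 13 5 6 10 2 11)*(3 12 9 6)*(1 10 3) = (0 10 2 11)(1 6 3 12 9 13 5) = [10, 6, 11, 12, 4, 1, 3, 7, 8, 13, 2, 0, 9, 5]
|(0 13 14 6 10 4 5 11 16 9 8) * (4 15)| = 12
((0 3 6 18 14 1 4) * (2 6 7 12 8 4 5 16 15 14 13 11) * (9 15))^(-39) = [12, 9, 6, 8, 7, 15, 18, 4, 3, 1, 10, 2, 0, 11, 16, 5, 14, 17, 13] = (0 12)(1 9)(2 6 18 13 11)(3 8)(4 7)(5 15)(14 16)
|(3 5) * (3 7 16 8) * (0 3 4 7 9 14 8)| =|(0 3 5 9 14 8 4 7 16)| =9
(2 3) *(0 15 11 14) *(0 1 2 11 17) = (0 15 17)(1 2 3 11 14) = [15, 2, 3, 11, 4, 5, 6, 7, 8, 9, 10, 14, 12, 13, 1, 17, 16, 0]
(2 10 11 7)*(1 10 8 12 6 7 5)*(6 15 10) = (1 6 7 2 8 12 15 10 11 5) = [0, 6, 8, 3, 4, 1, 7, 2, 12, 9, 11, 5, 15, 13, 14, 10]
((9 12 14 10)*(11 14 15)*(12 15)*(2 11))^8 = (2 14 9)(10 15 11) = [0, 1, 14, 3, 4, 5, 6, 7, 8, 2, 15, 10, 12, 13, 9, 11]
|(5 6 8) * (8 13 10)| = 5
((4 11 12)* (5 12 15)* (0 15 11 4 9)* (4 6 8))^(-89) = (0 15 5 12 9)(4 6 8) = [15, 1, 2, 3, 6, 12, 8, 7, 4, 0, 10, 11, 9, 13, 14, 5]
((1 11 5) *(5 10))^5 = (1 11 10 5) = [0, 11, 2, 3, 4, 1, 6, 7, 8, 9, 5, 10]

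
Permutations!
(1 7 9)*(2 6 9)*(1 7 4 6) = [0, 4, 1, 3, 6, 5, 9, 2, 8, 7] = (1 4 6 9 7 2)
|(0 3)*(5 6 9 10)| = 4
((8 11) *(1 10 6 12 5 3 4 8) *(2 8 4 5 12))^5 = (12)(1 11 8 2 6 10)(3 5) = [0, 11, 6, 5, 4, 3, 10, 7, 2, 9, 1, 8, 12]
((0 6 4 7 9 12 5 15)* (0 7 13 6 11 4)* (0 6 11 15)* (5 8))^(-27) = (0 15 7 9 12 8 5) = [15, 1, 2, 3, 4, 0, 6, 9, 5, 12, 10, 11, 8, 13, 14, 7]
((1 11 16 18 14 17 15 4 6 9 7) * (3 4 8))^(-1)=[0, 7, 2, 8, 3, 5, 4, 9, 15, 6, 10, 1, 12, 13, 18, 17, 11, 14, 16]=(1 7 9 6 4 3 8 15 17 14 18 16 11)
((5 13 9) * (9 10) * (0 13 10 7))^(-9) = (13) = [0, 1, 2, 3, 4, 5, 6, 7, 8, 9, 10, 11, 12, 13]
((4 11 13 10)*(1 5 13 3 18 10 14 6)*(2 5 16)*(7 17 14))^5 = [0, 7, 14, 3, 4, 6, 13, 16, 8, 9, 10, 11, 12, 1, 5, 15, 17, 2, 18] = (18)(1 7 16 17 2 14 5 6 13)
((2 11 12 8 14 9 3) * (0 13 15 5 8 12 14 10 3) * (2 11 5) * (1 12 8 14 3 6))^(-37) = [14, 10, 13, 11, 4, 15, 8, 7, 1, 5, 12, 3, 6, 9, 2, 0] = (0 14 2 13 9 5 15)(1 10 12 6 8)(3 11)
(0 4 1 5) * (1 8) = (0 4 8 1 5) = [4, 5, 2, 3, 8, 0, 6, 7, 1]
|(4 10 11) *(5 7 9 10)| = 6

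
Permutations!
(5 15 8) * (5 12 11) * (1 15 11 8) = (1 15)(5 11)(8 12) = [0, 15, 2, 3, 4, 11, 6, 7, 12, 9, 10, 5, 8, 13, 14, 1]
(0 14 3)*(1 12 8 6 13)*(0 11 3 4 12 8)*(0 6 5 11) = (0 14 4 12 6 13 1 8 5 11 3) = [14, 8, 2, 0, 12, 11, 13, 7, 5, 9, 10, 3, 6, 1, 4]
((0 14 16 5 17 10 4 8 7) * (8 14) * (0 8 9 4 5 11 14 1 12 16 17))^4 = (0 12 17 9 16 10 4 11 5 1 14) = [12, 14, 2, 3, 11, 1, 6, 7, 8, 16, 4, 5, 17, 13, 0, 15, 10, 9]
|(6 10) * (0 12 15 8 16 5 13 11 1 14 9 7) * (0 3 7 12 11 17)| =12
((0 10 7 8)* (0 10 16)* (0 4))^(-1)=(0 4 16)(7 10 8)=[4, 1, 2, 3, 16, 5, 6, 10, 7, 9, 8, 11, 12, 13, 14, 15, 0]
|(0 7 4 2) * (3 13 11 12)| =|(0 7 4 2)(3 13 11 12)| =4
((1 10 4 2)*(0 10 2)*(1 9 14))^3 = (1 14 9 2) = [0, 14, 1, 3, 4, 5, 6, 7, 8, 2, 10, 11, 12, 13, 9]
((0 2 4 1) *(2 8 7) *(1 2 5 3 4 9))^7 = (0 9 4 5 8 1 2 3 7) = [9, 2, 3, 7, 5, 8, 6, 0, 1, 4]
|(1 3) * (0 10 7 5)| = |(0 10 7 5)(1 3)| = 4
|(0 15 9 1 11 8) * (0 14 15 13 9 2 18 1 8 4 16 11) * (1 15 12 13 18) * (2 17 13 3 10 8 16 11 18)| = |(0 2 1)(3 10 8 14 12)(4 11)(9 16 18 15 17 13)| = 30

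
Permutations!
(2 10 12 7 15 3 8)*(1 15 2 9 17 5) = (1 15 3 8 9 17 5)(2 10 12 7) = [0, 15, 10, 8, 4, 1, 6, 2, 9, 17, 12, 11, 7, 13, 14, 3, 16, 5]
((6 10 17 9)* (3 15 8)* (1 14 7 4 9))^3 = [0, 4, 2, 3, 10, 5, 1, 6, 8, 17, 14, 11, 12, 13, 9, 15, 16, 7] = (1 4 10 14 9 17 7 6)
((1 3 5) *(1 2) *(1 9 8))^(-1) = (1 8 9 2 5 3) = [0, 8, 5, 1, 4, 3, 6, 7, 9, 2]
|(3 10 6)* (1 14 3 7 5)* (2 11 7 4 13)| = 11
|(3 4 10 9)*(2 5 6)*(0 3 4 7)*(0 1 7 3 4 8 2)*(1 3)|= |(0 4 10 9 8 2 5 6)(1 7 3)|= 24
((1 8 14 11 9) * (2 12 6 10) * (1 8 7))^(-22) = (2 6)(8 11)(9 14)(10 12) = [0, 1, 6, 3, 4, 5, 2, 7, 11, 14, 12, 8, 10, 13, 9]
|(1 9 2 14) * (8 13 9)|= 6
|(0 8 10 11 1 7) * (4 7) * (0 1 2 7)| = 8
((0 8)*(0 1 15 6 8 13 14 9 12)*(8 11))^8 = [9, 11, 2, 3, 4, 5, 1, 7, 6, 13, 10, 15, 14, 12, 0, 8] = (0 9 13 12 14)(1 11 15 8 6)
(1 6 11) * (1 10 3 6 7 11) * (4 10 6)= (1 7 11 6)(3 4 10)= [0, 7, 2, 4, 10, 5, 1, 11, 8, 9, 3, 6]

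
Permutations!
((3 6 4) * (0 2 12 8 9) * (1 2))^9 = [12, 8, 9, 3, 4, 5, 6, 7, 1, 2, 10, 11, 0] = (0 12)(1 8)(2 9)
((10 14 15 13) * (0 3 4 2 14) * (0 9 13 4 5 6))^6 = (0 5)(2 15)(3 6)(4 14) = [5, 1, 15, 6, 14, 0, 3, 7, 8, 9, 10, 11, 12, 13, 4, 2]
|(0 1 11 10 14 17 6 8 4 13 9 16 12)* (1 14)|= 30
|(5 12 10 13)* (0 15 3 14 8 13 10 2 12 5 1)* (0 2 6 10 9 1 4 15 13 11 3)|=12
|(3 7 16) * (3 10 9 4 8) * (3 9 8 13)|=|(3 7 16 10 8 9 4 13)|=8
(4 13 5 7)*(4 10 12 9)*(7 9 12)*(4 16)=(4 13 5 9 16)(7 10)=[0, 1, 2, 3, 13, 9, 6, 10, 8, 16, 7, 11, 12, 5, 14, 15, 4]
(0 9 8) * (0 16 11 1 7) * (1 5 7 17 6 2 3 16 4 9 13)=[13, 17, 3, 16, 9, 7, 2, 0, 4, 8, 10, 5, 12, 1, 14, 15, 11, 6]=(0 13 1 17 6 2 3 16 11 5 7)(4 9 8)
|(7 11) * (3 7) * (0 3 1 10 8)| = |(0 3 7 11 1 10 8)| = 7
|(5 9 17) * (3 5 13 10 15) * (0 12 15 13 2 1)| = |(0 12 15 3 5 9 17 2 1)(10 13)| = 18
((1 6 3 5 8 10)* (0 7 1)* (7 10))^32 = (10)(1 3 8)(5 7 6) = [0, 3, 2, 8, 4, 7, 5, 6, 1, 9, 10]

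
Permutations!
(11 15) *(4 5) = (4 5)(11 15) = [0, 1, 2, 3, 5, 4, 6, 7, 8, 9, 10, 15, 12, 13, 14, 11]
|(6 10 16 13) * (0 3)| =4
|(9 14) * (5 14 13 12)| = |(5 14 9 13 12)| = 5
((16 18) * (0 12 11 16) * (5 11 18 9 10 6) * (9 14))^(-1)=(0 18 12)(5 6 10 9 14 16 11)=[18, 1, 2, 3, 4, 6, 10, 7, 8, 14, 9, 5, 0, 13, 16, 15, 11, 17, 12]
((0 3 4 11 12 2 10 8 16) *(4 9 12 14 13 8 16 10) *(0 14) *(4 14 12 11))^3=[11, 1, 8, 0, 4, 5, 6, 7, 12, 3, 2, 9, 13, 16, 10, 15, 14]=(0 11 9 3)(2 8 12 13 16 14 10)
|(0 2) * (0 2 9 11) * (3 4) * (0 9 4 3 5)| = 6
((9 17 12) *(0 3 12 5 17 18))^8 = (0 9 3 18 12) = [9, 1, 2, 18, 4, 5, 6, 7, 8, 3, 10, 11, 0, 13, 14, 15, 16, 17, 12]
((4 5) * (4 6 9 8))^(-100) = [0, 1, 2, 3, 4, 5, 6, 7, 8, 9] = (9)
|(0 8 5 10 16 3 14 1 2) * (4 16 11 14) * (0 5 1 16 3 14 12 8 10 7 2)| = |(0 10 11 12 8 1)(2 5 7)(3 4)(14 16)| = 6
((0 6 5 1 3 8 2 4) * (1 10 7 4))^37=(0 6 5 10 7 4)(1 3 8 2)=[6, 3, 1, 8, 0, 10, 5, 4, 2, 9, 7]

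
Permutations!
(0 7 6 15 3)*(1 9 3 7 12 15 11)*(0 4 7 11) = (0 12 15 11 1 9 3 4 7 6) = [12, 9, 2, 4, 7, 5, 0, 6, 8, 3, 10, 1, 15, 13, 14, 11]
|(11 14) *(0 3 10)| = |(0 3 10)(11 14)| = 6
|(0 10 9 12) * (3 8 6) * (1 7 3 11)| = |(0 10 9 12)(1 7 3 8 6 11)| = 12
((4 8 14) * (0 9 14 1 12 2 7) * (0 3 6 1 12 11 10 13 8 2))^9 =(0 11 2 12 1 4 8 6 14 13 3 9 10 7) =[11, 4, 12, 9, 8, 5, 14, 0, 6, 10, 7, 2, 1, 3, 13]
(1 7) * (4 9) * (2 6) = (1 7)(2 6)(4 9) = [0, 7, 6, 3, 9, 5, 2, 1, 8, 4]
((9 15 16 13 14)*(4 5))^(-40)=(16)=[0, 1, 2, 3, 4, 5, 6, 7, 8, 9, 10, 11, 12, 13, 14, 15, 16]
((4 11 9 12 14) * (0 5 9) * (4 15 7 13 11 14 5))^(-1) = (0 11 13 7 15 14 4)(5 12 9) = [11, 1, 2, 3, 0, 12, 6, 15, 8, 5, 10, 13, 9, 7, 4, 14]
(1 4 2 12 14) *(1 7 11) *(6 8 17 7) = (1 4 2 12 14 6 8 17 7 11) = [0, 4, 12, 3, 2, 5, 8, 11, 17, 9, 10, 1, 14, 13, 6, 15, 16, 7]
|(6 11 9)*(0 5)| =|(0 5)(6 11 9)| =6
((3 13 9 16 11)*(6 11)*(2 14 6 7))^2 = (2 6 3 9 7 14 11 13 16) = [0, 1, 6, 9, 4, 5, 3, 14, 8, 7, 10, 13, 12, 16, 11, 15, 2]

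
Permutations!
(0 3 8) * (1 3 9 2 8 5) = (0 9 2 8)(1 3 5) = [9, 3, 8, 5, 4, 1, 6, 7, 0, 2]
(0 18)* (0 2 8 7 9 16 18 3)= [3, 1, 8, 0, 4, 5, 6, 9, 7, 16, 10, 11, 12, 13, 14, 15, 18, 17, 2]= (0 3)(2 8 7 9 16 18)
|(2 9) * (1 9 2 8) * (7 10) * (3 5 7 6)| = |(1 9 8)(3 5 7 10 6)| = 15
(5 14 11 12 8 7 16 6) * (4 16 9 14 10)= [0, 1, 2, 3, 16, 10, 5, 9, 7, 14, 4, 12, 8, 13, 11, 15, 6]= (4 16 6 5 10)(7 9 14 11 12 8)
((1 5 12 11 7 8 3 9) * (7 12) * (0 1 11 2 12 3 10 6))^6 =(12)(0 6 10 8 7 5 1) =[6, 0, 2, 3, 4, 1, 10, 5, 7, 9, 8, 11, 12]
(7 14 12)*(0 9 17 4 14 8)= (0 9 17 4 14 12 7 8)= [9, 1, 2, 3, 14, 5, 6, 8, 0, 17, 10, 11, 7, 13, 12, 15, 16, 4]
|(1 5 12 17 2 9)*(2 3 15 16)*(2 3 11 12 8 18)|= |(1 5 8 18 2 9)(3 15 16)(11 12 17)|= 6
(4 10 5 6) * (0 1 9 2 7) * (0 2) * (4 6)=(0 1 9)(2 7)(4 10 5)=[1, 9, 7, 3, 10, 4, 6, 2, 8, 0, 5]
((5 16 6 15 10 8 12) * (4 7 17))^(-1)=(4 17 7)(5 12 8 10 15 6 16)=[0, 1, 2, 3, 17, 12, 16, 4, 10, 9, 15, 11, 8, 13, 14, 6, 5, 7]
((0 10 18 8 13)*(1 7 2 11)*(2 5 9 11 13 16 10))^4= (18)(0 2 13)(1 11 9 5 7)= [2, 11, 13, 3, 4, 7, 6, 1, 8, 5, 10, 9, 12, 0, 14, 15, 16, 17, 18]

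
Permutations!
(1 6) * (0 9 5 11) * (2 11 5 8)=(0 9 8 2 11)(1 6)=[9, 6, 11, 3, 4, 5, 1, 7, 2, 8, 10, 0]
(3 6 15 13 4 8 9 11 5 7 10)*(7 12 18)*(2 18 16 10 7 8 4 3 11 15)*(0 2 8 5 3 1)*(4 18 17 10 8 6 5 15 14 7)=(0 2 17 10 11 3 5 12 16 8 9 14 7 4 18 15 13 1)=[2, 0, 17, 5, 18, 12, 6, 4, 9, 14, 11, 3, 16, 1, 7, 13, 8, 10, 15]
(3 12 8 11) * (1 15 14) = (1 15 14)(3 12 8 11) = [0, 15, 2, 12, 4, 5, 6, 7, 11, 9, 10, 3, 8, 13, 1, 14]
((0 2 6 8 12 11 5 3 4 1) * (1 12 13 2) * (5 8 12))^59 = (0 1)(2 13 8 11 12 6)(3 5 4) = [1, 0, 13, 5, 3, 4, 2, 7, 11, 9, 10, 12, 6, 8]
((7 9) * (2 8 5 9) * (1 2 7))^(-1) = (1 9 5 8 2) = [0, 9, 1, 3, 4, 8, 6, 7, 2, 5]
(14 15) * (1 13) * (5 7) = (1 13)(5 7)(14 15) = [0, 13, 2, 3, 4, 7, 6, 5, 8, 9, 10, 11, 12, 1, 15, 14]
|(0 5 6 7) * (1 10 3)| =12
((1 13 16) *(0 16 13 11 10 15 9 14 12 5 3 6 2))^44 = (0 15 3 1 14 2 10 5 16 9 6 11 12) = [15, 14, 10, 1, 4, 16, 11, 7, 8, 6, 5, 12, 0, 13, 2, 3, 9]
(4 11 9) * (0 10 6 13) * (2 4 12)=(0 10 6 13)(2 4 11 9 12)=[10, 1, 4, 3, 11, 5, 13, 7, 8, 12, 6, 9, 2, 0]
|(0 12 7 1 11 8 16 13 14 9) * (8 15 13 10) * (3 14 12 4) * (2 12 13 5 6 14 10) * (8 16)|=15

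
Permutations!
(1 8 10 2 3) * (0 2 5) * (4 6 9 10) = (0 2 3 1 8 4 6 9 10 5) = [2, 8, 3, 1, 6, 0, 9, 7, 4, 10, 5]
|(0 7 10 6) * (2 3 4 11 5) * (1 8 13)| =60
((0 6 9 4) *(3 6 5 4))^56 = (0 4 5)(3 9 6) = [4, 1, 2, 9, 5, 0, 3, 7, 8, 6]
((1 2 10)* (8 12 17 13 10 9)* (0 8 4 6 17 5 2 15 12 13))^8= (0 2 10 6 12 8 9 1 17 5 13 4 15)= [2, 17, 10, 3, 15, 13, 12, 7, 9, 1, 6, 11, 8, 4, 14, 0, 16, 5]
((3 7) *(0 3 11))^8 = (11) = [0, 1, 2, 3, 4, 5, 6, 7, 8, 9, 10, 11]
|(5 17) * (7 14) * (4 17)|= |(4 17 5)(7 14)|= 6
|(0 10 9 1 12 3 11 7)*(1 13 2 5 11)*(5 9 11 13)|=12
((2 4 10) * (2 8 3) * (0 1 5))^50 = (10)(0 5 1) = [5, 0, 2, 3, 4, 1, 6, 7, 8, 9, 10]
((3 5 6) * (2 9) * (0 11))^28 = [0, 1, 2, 5, 4, 6, 3, 7, 8, 9, 10, 11] = (11)(3 5 6)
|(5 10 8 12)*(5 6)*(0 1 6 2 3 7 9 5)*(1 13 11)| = |(0 13 11 1 6)(2 3 7 9 5 10 8 12)| = 40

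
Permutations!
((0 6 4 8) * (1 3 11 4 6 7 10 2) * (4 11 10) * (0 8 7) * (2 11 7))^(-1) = (1 2 4 7 11 10 3) = [0, 2, 4, 1, 7, 5, 6, 11, 8, 9, 3, 10]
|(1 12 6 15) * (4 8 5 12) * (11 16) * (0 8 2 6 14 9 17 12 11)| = |(0 8 5 11 16)(1 4 2 6 15)(9 17 12 14)| = 20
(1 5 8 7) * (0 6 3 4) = (0 6 3 4)(1 5 8 7) = [6, 5, 2, 4, 0, 8, 3, 1, 7]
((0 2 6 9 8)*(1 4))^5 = (9)(1 4) = [0, 4, 2, 3, 1, 5, 6, 7, 8, 9]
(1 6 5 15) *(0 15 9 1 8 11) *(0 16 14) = (0 15 8 11 16 14)(1 6 5 9) = [15, 6, 2, 3, 4, 9, 5, 7, 11, 1, 10, 16, 12, 13, 0, 8, 14]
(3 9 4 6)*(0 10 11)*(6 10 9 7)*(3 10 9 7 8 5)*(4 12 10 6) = (0 7 4 9 12 10 11)(3 8 5) = [7, 1, 2, 8, 9, 3, 6, 4, 5, 12, 11, 0, 10]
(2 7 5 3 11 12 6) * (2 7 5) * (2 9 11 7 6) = [0, 1, 5, 7, 4, 3, 6, 9, 8, 11, 10, 12, 2] = (2 5 3 7 9 11 12)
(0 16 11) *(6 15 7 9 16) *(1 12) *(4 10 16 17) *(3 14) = [6, 12, 2, 14, 10, 5, 15, 9, 8, 17, 16, 0, 1, 13, 3, 7, 11, 4] = (0 6 15 7 9 17 4 10 16 11)(1 12)(3 14)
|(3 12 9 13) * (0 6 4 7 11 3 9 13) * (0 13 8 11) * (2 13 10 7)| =|(0 6 4 2 13 9 10 7)(3 12 8 11)| =8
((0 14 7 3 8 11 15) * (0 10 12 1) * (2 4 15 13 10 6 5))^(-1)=(0 1 12 10 13 11 8 3 7 14)(2 5 6 15 4)=[1, 12, 5, 7, 2, 6, 15, 14, 3, 9, 13, 8, 10, 11, 0, 4]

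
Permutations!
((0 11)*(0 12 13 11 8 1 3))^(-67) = (0 8 1 3)(11 13 12) = [8, 3, 2, 0, 4, 5, 6, 7, 1, 9, 10, 13, 11, 12]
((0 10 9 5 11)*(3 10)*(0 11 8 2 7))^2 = [10, 1, 0, 9, 4, 2, 6, 3, 7, 8, 5, 11] = (11)(0 10 5 2)(3 9 8 7)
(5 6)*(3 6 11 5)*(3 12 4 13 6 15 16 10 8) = [0, 1, 2, 15, 13, 11, 12, 7, 3, 9, 8, 5, 4, 6, 14, 16, 10] = (3 15 16 10 8)(4 13 6 12)(5 11)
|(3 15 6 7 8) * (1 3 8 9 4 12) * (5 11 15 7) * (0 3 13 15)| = |(0 3 7 9 4 12 1 13 15 6 5 11)| = 12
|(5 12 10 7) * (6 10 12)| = |(12)(5 6 10 7)| = 4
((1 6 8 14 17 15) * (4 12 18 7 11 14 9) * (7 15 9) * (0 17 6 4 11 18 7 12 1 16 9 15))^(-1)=(0 18 7 12 8 6 14 11 9 16 15 17)(1 4)=[18, 4, 2, 3, 1, 5, 14, 12, 6, 16, 10, 9, 8, 13, 11, 17, 15, 0, 7]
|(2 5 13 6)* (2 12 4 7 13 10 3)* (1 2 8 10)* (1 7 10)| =11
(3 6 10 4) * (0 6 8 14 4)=(0 6 10)(3 8 14 4)=[6, 1, 2, 8, 3, 5, 10, 7, 14, 9, 0, 11, 12, 13, 4]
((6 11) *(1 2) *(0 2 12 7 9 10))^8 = (0 2 1 12 7 9 10) = [2, 12, 1, 3, 4, 5, 6, 9, 8, 10, 0, 11, 7]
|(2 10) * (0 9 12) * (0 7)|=4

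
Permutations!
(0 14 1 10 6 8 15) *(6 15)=(0 14 1 10 15)(6 8)=[14, 10, 2, 3, 4, 5, 8, 7, 6, 9, 15, 11, 12, 13, 1, 0]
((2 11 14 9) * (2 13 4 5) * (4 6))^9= (2 11 14 9 13 6 4 5)= [0, 1, 11, 3, 5, 2, 4, 7, 8, 13, 10, 14, 12, 6, 9]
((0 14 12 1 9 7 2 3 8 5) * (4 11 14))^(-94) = (0 11 12 9 2 8)(1 7 3 5 4 14) = [11, 7, 8, 5, 14, 4, 6, 3, 0, 2, 10, 12, 9, 13, 1]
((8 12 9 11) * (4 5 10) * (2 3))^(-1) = (2 3)(4 10 5)(8 11 9 12) = [0, 1, 3, 2, 10, 4, 6, 7, 11, 12, 5, 9, 8]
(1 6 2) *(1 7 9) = (1 6 2 7 9) = [0, 6, 7, 3, 4, 5, 2, 9, 8, 1]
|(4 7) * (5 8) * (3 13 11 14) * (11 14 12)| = 6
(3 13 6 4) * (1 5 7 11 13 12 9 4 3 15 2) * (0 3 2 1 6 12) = (0 3)(1 5 7 11 13 12 9 4 15)(2 6) = [3, 5, 6, 0, 15, 7, 2, 11, 8, 4, 10, 13, 9, 12, 14, 1]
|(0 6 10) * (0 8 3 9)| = 6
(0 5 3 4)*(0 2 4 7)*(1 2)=(0 5 3 7)(1 2 4)=[5, 2, 4, 7, 1, 3, 6, 0]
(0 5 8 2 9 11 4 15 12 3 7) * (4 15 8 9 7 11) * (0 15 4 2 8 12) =(0 5 9 2 7 15)(3 11 4 12) =[5, 1, 7, 11, 12, 9, 6, 15, 8, 2, 10, 4, 3, 13, 14, 0]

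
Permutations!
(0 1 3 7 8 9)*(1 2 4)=(0 2 4 1 3 7 8 9)=[2, 3, 4, 7, 1, 5, 6, 8, 9, 0]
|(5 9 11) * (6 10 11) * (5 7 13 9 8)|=|(5 8)(6 10 11 7 13 9)|=6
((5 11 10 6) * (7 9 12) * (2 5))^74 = (2 6 10 11 5)(7 12 9) = [0, 1, 6, 3, 4, 2, 10, 12, 8, 7, 11, 5, 9]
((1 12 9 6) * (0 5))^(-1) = [5, 6, 2, 3, 4, 0, 9, 7, 8, 12, 10, 11, 1] = (0 5)(1 6 9 12)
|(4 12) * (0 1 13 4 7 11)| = |(0 1 13 4 12 7 11)| = 7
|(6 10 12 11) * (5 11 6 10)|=5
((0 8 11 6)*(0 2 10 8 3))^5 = (11)(0 3) = [3, 1, 2, 0, 4, 5, 6, 7, 8, 9, 10, 11]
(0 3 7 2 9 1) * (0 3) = (1 3 7 2 9) = [0, 3, 9, 7, 4, 5, 6, 2, 8, 1]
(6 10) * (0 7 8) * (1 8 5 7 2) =[2, 8, 1, 3, 4, 7, 10, 5, 0, 9, 6] =(0 2 1 8)(5 7)(6 10)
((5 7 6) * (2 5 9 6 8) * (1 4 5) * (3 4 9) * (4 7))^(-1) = (1 2 8 7 3 6 9)(4 5) = [0, 2, 8, 6, 5, 4, 9, 3, 7, 1]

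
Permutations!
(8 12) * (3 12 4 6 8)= (3 12)(4 6 8)= [0, 1, 2, 12, 6, 5, 8, 7, 4, 9, 10, 11, 3]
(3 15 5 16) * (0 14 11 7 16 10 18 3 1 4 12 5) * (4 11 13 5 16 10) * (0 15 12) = (0 14 13 5 4)(1 11 7 10 18 3 12 16) = [14, 11, 2, 12, 0, 4, 6, 10, 8, 9, 18, 7, 16, 5, 13, 15, 1, 17, 3]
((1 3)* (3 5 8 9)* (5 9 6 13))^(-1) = (1 3 9)(5 13 6 8) = [0, 3, 2, 9, 4, 13, 8, 7, 5, 1, 10, 11, 12, 6]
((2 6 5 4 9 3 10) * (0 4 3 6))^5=(0 3 9 2 5 4 10 6)=[3, 1, 5, 9, 10, 4, 0, 7, 8, 2, 6]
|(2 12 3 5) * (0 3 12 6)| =5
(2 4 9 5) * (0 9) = (0 9 5 2 4) = [9, 1, 4, 3, 0, 2, 6, 7, 8, 5]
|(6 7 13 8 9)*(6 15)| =6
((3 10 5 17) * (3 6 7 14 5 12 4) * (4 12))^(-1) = (3 4 10)(5 14 7 6 17) = [0, 1, 2, 4, 10, 14, 17, 6, 8, 9, 3, 11, 12, 13, 7, 15, 16, 5]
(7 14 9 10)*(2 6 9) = [0, 1, 6, 3, 4, 5, 9, 14, 8, 10, 7, 11, 12, 13, 2] = (2 6 9 10 7 14)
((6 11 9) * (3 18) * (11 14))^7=(3 18)(6 9 11 14)=[0, 1, 2, 18, 4, 5, 9, 7, 8, 11, 10, 14, 12, 13, 6, 15, 16, 17, 3]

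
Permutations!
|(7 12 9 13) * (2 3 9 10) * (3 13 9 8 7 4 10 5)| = |(2 13 4 10)(3 8 7 12 5)| = 20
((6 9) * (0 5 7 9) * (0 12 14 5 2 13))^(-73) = (0 13 2)(5 14 12 6 9 7) = [13, 1, 0, 3, 4, 14, 9, 5, 8, 7, 10, 11, 6, 2, 12]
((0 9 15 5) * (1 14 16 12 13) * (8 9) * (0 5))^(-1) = (0 15 9 8)(1 13 12 16 14) = [15, 13, 2, 3, 4, 5, 6, 7, 0, 8, 10, 11, 16, 12, 1, 9, 14]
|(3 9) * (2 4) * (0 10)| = 2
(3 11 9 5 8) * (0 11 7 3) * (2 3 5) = (0 11 9 2 3 7 5 8) = [11, 1, 3, 7, 4, 8, 6, 5, 0, 2, 10, 9]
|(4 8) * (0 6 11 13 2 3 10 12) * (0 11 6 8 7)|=|(0 8 4 7)(2 3 10 12 11 13)|=12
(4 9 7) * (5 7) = (4 9 5 7) = [0, 1, 2, 3, 9, 7, 6, 4, 8, 5]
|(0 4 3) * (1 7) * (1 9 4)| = 6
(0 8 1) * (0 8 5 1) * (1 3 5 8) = (0 8)(3 5) = [8, 1, 2, 5, 4, 3, 6, 7, 0]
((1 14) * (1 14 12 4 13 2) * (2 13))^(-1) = [0, 2, 4, 3, 12, 5, 6, 7, 8, 9, 10, 11, 1, 13, 14] = (14)(1 2 4 12)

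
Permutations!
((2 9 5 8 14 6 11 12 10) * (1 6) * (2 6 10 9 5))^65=(1 9)(2 10)(5 6)(8 11)(12 14)=[0, 9, 10, 3, 4, 6, 5, 7, 11, 1, 2, 8, 14, 13, 12]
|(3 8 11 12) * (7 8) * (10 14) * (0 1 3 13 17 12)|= 6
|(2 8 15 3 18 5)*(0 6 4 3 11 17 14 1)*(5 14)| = 42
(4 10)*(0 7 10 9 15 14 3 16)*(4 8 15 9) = (0 7 10 8 15 14 3 16) = [7, 1, 2, 16, 4, 5, 6, 10, 15, 9, 8, 11, 12, 13, 3, 14, 0]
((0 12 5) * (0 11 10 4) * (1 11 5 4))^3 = [0, 1, 2, 3, 4, 5, 6, 7, 8, 9, 10, 11, 12] = (12)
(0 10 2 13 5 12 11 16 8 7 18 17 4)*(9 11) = [10, 1, 13, 3, 0, 12, 6, 18, 7, 11, 2, 16, 9, 5, 14, 15, 8, 4, 17] = (0 10 2 13 5 12 9 11 16 8 7 18 17 4)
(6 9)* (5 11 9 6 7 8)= (5 11 9 7 8)= [0, 1, 2, 3, 4, 11, 6, 8, 5, 7, 10, 9]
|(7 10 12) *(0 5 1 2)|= |(0 5 1 2)(7 10 12)|= 12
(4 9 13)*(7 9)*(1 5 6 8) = (1 5 6 8)(4 7 9 13) = [0, 5, 2, 3, 7, 6, 8, 9, 1, 13, 10, 11, 12, 4]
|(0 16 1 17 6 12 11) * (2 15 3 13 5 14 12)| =13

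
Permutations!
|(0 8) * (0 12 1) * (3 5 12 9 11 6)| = |(0 8 9 11 6 3 5 12 1)| = 9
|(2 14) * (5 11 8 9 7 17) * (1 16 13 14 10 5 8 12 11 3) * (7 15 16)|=|(1 7 17 8 9 15 16 13 14 2 10 5 3)(11 12)|=26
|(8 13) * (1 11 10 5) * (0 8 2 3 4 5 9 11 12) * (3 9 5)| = 10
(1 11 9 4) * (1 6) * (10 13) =(1 11 9 4 6)(10 13) =[0, 11, 2, 3, 6, 5, 1, 7, 8, 4, 13, 9, 12, 10]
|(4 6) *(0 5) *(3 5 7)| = |(0 7 3 5)(4 6)| = 4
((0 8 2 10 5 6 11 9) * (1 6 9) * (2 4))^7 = [0, 6, 2, 3, 4, 5, 11, 7, 8, 9, 10, 1] = (1 6 11)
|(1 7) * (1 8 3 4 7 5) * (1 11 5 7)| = |(1 7 8 3 4)(5 11)| = 10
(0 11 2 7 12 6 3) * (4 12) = (0 11 2 7 4 12 6 3) = [11, 1, 7, 0, 12, 5, 3, 4, 8, 9, 10, 2, 6]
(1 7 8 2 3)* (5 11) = [0, 7, 3, 1, 4, 11, 6, 8, 2, 9, 10, 5] = (1 7 8 2 3)(5 11)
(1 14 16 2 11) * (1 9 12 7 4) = (1 14 16 2 11 9 12 7 4) = [0, 14, 11, 3, 1, 5, 6, 4, 8, 12, 10, 9, 7, 13, 16, 15, 2]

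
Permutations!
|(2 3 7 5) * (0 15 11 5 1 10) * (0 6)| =10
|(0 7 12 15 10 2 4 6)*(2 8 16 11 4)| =|(0 7 12 15 10 8 16 11 4 6)| =10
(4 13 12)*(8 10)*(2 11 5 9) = (2 11 5 9)(4 13 12)(8 10) = [0, 1, 11, 3, 13, 9, 6, 7, 10, 2, 8, 5, 4, 12]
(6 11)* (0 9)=(0 9)(6 11)=[9, 1, 2, 3, 4, 5, 11, 7, 8, 0, 10, 6]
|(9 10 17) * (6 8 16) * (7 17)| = |(6 8 16)(7 17 9 10)| = 12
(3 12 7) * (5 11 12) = (3 5 11 12 7) = [0, 1, 2, 5, 4, 11, 6, 3, 8, 9, 10, 12, 7]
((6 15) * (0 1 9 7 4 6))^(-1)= (0 15 6 4 7 9 1)= [15, 0, 2, 3, 7, 5, 4, 9, 8, 1, 10, 11, 12, 13, 14, 6]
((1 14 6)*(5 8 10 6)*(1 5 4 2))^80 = (14) = [0, 1, 2, 3, 4, 5, 6, 7, 8, 9, 10, 11, 12, 13, 14]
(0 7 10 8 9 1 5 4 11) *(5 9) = (0 7 10 8 5 4 11)(1 9) = [7, 9, 2, 3, 11, 4, 6, 10, 5, 1, 8, 0]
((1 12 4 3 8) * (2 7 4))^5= [0, 3, 1, 7, 2, 5, 6, 12, 4, 9, 10, 11, 8]= (1 3 7 12 8 4 2)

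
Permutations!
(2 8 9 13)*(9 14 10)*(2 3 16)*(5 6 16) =(2 8 14 10 9 13 3 5 6 16) =[0, 1, 8, 5, 4, 6, 16, 7, 14, 13, 9, 11, 12, 3, 10, 15, 2]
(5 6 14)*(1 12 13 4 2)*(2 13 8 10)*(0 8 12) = (0 8 10 2 1)(4 13)(5 6 14) = [8, 0, 1, 3, 13, 6, 14, 7, 10, 9, 2, 11, 12, 4, 5]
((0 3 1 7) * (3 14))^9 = (0 7 1 3 14) = [7, 3, 2, 14, 4, 5, 6, 1, 8, 9, 10, 11, 12, 13, 0]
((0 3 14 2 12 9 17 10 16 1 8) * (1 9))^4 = (17)(0 12 3 1 14 8 2) = [12, 14, 0, 1, 4, 5, 6, 7, 2, 9, 10, 11, 3, 13, 8, 15, 16, 17]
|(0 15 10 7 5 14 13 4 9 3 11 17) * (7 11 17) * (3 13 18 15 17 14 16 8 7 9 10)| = 20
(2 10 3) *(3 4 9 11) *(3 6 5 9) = [0, 1, 10, 2, 3, 9, 5, 7, 8, 11, 4, 6] = (2 10 4 3)(5 9 11 6)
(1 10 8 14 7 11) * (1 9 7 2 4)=(1 10 8 14 2 4)(7 11 9)=[0, 10, 4, 3, 1, 5, 6, 11, 14, 7, 8, 9, 12, 13, 2]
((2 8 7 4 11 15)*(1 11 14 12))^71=(1 12 14 4 7 8 2 15 11)=[0, 12, 15, 3, 7, 5, 6, 8, 2, 9, 10, 1, 14, 13, 4, 11]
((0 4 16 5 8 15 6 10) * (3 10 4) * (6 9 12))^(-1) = [10, 1, 2, 0, 6, 16, 12, 7, 5, 15, 3, 11, 9, 13, 14, 8, 4] = (0 10 3)(4 6 12 9 15 8 5 16)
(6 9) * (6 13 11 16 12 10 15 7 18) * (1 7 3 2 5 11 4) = (1 7 18 6 9 13 4)(2 5 11 16 12 10 15 3) = [0, 7, 5, 2, 1, 11, 9, 18, 8, 13, 15, 16, 10, 4, 14, 3, 12, 17, 6]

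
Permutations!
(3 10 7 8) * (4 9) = (3 10 7 8)(4 9) = [0, 1, 2, 10, 9, 5, 6, 8, 3, 4, 7]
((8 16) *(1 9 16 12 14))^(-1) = (1 14 12 8 16 9) = [0, 14, 2, 3, 4, 5, 6, 7, 16, 1, 10, 11, 8, 13, 12, 15, 9]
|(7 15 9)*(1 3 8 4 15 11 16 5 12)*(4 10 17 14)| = |(1 3 8 10 17 14 4 15 9 7 11 16 5 12)| = 14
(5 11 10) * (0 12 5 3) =[12, 1, 2, 0, 4, 11, 6, 7, 8, 9, 3, 10, 5] =(0 12 5 11 10 3)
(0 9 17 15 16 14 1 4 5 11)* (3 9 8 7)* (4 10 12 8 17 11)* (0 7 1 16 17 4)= (0 4 5)(1 10 12 8)(3 9 11 7)(14 16)(15 17)= [4, 10, 2, 9, 5, 0, 6, 3, 1, 11, 12, 7, 8, 13, 16, 17, 14, 15]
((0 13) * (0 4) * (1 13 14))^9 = (0 4 13 1 14) = [4, 14, 2, 3, 13, 5, 6, 7, 8, 9, 10, 11, 12, 1, 0]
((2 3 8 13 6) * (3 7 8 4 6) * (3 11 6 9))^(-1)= (2 6 11 13 8 7)(3 9 4)= [0, 1, 6, 9, 3, 5, 11, 2, 7, 4, 10, 13, 12, 8]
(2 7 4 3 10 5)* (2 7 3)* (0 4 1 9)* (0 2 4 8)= (0 8)(1 9 2 3 10 5 7)= [8, 9, 3, 10, 4, 7, 6, 1, 0, 2, 5]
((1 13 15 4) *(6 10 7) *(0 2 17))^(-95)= (0 2 17)(1 13 15 4)(6 10 7)= [2, 13, 17, 3, 1, 5, 10, 6, 8, 9, 7, 11, 12, 15, 14, 4, 16, 0]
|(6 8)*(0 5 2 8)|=5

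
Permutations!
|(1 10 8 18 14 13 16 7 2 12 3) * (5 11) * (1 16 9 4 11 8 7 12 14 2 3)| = |(1 10 7 3 16 12)(2 14 13 9 4 11 5 8 18)| = 18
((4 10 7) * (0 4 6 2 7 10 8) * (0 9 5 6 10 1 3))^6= (0 2 4 7 8 10 9 1 5 3 6)= [2, 5, 4, 6, 7, 3, 0, 8, 10, 1, 9]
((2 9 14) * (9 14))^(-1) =(2 14) =[0, 1, 14, 3, 4, 5, 6, 7, 8, 9, 10, 11, 12, 13, 2]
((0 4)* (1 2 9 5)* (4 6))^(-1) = (0 4 6)(1 5 9 2) = [4, 5, 1, 3, 6, 9, 0, 7, 8, 2]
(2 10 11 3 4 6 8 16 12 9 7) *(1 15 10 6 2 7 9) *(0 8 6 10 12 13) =(0 8 16 13)(1 15 12)(2 10 11 3 4) =[8, 15, 10, 4, 2, 5, 6, 7, 16, 9, 11, 3, 1, 0, 14, 12, 13]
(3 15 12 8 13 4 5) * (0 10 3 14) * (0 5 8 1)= (0 10 3 15 12 1)(4 8 13)(5 14)= [10, 0, 2, 15, 8, 14, 6, 7, 13, 9, 3, 11, 1, 4, 5, 12]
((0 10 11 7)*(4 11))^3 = (0 11 10 7 4) = [11, 1, 2, 3, 0, 5, 6, 4, 8, 9, 7, 10]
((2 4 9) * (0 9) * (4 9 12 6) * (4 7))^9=(0 4 7 6 12)(2 9)=[4, 1, 9, 3, 7, 5, 12, 6, 8, 2, 10, 11, 0]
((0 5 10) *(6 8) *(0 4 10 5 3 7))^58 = [3, 1, 2, 7, 4, 5, 6, 0, 8, 9, 10] = (10)(0 3 7)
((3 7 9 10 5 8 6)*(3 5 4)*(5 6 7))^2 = [0, 1, 2, 8, 5, 7, 6, 10, 9, 4, 3] = (3 8 9 4 5 7 10)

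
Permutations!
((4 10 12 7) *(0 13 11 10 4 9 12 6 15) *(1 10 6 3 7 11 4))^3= (0 1 7 11)(3 12 15 4)(6 13 10 9)= [1, 7, 2, 12, 3, 5, 13, 11, 8, 6, 9, 0, 15, 10, 14, 4]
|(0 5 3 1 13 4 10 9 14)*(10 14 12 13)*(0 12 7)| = 28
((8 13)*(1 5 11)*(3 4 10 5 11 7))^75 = (1 11)(8 13) = [0, 11, 2, 3, 4, 5, 6, 7, 13, 9, 10, 1, 12, 8]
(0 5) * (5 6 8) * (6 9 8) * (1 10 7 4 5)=[9, 10, 2, 3, 5, 0, 6, 4, 1, 8, 7]=(0 9 8 1 10 7 4 5)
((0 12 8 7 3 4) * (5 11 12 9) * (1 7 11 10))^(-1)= (0 4 3 7 1 10 5 9)(8 12 11)= [4, 10, 2, 7, 3, 9, 6, 1, 12, 0, 5, 8, 11]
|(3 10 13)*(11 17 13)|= 5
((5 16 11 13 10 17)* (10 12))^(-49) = (17) = [0, 1, 2, 3, 4, 5, 6, 7, 8, 9, 10, 11, 12, 13, 14, 15, 16, 17]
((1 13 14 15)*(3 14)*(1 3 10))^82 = [0, 13, 2, 14, 4, 5, 6, 7, 8, 9, 1, 11, 12, 10, 15, 3] = (1 13 10)(3 14 15)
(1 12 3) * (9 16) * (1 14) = (1 12 3 14)(9 16) = [0, 12, 2, 14, 4, 5, 6, 7, 8, 16, 10, 11, 3, 13, 1, 15, 9]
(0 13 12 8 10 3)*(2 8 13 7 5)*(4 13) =(0 7 5 2 8 10 3)(4 13 12) =[7, 1, 8, 0, 13, 2, 6, 5, 10, 9, 3, 11, 4, 12]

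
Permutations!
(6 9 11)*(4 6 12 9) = (4 6)(9 11 12) = [0, 1, 2, 3, 6, 5, 4, 7, 8, 11, 10, 12, 9]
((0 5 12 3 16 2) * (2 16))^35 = (16) = [0, 1, 2, 3, 4, 5, 6, 7, 8, 9, 10, 11, 12, 13, 14, 15, 16]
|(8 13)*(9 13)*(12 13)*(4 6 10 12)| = |(4 6 10 12 13 8 9)| = 7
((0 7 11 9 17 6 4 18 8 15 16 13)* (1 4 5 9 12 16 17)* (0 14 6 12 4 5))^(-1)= (0 6 14 13 16 12 17 15 8 18 4 11 7)(1 9 5)= [6, 9, 2, 3, 11, 1, 14, 0, 18, 5, 10, 7, 17, 16, 13, 8, 12, 15, 4]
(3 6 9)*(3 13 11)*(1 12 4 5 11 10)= (1 12 4 5 11 3 6 9 13 10)= [0, 12, 2, 6, 5, 11, 9, 7, 8, 13, 1, 3, 4, 10]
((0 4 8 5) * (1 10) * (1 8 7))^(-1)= (0 5 8 10 1 7 4)= [5, 7, 2, 3, 0, 8, 6, 4, 10, 9, 1]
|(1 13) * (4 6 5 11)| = |(1 13)(4 6 5 11)| = 4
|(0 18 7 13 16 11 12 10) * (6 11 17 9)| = 11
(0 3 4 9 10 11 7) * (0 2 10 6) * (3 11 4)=(0 11 7 2 10 4 9 6)=[11, 1, 10, 3, 9, 5, 0, 2, 8, 6, 4, 7]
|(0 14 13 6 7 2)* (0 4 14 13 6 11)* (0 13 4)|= |(0 4 14 6 7 2)(11 13)|= 6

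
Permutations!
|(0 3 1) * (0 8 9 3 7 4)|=12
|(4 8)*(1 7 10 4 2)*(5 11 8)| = |(1 7 10 4 5 11 8 2)| = 8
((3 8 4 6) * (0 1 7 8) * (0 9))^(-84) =(0 4)(1 6)(3 7)(8 9) =[4, 6, 2, 7, 0, 5, 1, 3, 9, 8]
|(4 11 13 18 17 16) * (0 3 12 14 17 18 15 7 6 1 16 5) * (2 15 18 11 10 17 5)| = |(0 3 12 14 5)(1 16 4 10 17 2 15 7 6)(11 13 18)| = 45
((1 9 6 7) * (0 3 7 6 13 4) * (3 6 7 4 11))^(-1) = (0 4 3 11 13 9 1 7 6) = [4, 7, 2, 11, 3, 5, 0, 6, 8, 1, 10, 13, 12, 9]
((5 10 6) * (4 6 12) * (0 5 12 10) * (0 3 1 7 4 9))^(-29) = (0 12 4 1 5 9 6 7 3) = [12, 5, 2, 0, 1, 9, 7, 3, 8, 6, 10, 11, 4]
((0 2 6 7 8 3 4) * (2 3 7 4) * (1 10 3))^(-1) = (0 4 6 2 3 10 1)(7 8) = [4, 0, 3, 10, 6, 5, 2, 8, 7, 9, 1]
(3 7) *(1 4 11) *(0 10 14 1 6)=[10, 4, 2, 7, 11, 5, 0, 3, 8, 9, 14, 6, 12, 13, 1]=(0 10 14 1 4 11 6)(3 7)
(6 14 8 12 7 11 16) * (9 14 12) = [0, 1, 2, 3, 4, 5, 12, 11, 9, 14, 10, 16, 7, 13, 8, 15, 6] = (6 12 7 11 16)(8 9 14)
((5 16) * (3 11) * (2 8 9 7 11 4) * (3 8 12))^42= (16)(2 3)(4 12)(7 8)(9 11)= [0, 1, 3, 2, 12, 5, 6, 8, 7, 11, 10, 9, 4, 13, 14, 15, 16]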